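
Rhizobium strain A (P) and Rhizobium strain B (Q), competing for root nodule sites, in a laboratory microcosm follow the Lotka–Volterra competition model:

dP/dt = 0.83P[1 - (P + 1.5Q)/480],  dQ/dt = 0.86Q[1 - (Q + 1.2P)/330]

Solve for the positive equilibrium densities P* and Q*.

P* ≈ 18.8, Q* ≈ 308

Setting both brackets to zero gives the nullclines P + 1.5Q = 480 and 1.2P + Q = 330.
Substituting Q = 330 - 1.2P into the first: P(1 - 1.5·1.2) = 480 - 1.5·330.
So P* = -15/-0.8 = 18.8, and then Q* = 330 - 1.2·18.8 = 308.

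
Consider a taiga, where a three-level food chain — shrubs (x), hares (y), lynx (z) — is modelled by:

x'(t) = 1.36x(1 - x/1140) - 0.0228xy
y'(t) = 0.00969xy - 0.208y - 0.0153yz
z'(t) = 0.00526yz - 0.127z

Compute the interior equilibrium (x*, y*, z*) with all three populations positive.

From dz/dt = 0: 0.00526y* = 0.127, so y* = 24.1.
From dx/dt = 0: 1.36(1 - x*/1140) = 0.0228·24.1, giving x* = 1140·(1 - 0.405) = 679.
From dy/dt = 0: 0.00969·679 - 0.208 = 0.0153z*, so z* = 6.37/0.0153 = 416.

x* ≈ 679, y* ≈ 24.1, z* ≈ 416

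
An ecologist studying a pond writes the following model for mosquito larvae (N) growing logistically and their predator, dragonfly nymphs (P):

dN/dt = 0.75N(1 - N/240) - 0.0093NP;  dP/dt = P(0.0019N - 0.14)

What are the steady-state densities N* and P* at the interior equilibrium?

N* ≈ 73.7, P* ≈ 55.9

From dP/dt = 0 with P > 0: 0.0019N* = 0.14, so N* = 73.7.
Substitute into dN/dt = 0: 0.75(1 - 73.7/240) = 0.0093P*.
The bracket is 0.693, giving P* = 0.52/0.0093 = 55.9.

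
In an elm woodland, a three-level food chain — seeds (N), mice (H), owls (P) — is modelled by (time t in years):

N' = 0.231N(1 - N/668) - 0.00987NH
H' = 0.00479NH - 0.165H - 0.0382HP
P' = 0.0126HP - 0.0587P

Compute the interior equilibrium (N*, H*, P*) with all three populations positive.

From dP/dt = 0: 0.0126H* = 0.0587, so H* = 4.66.
From dN/dt = 0: 0.231(1 - N*/668) = 0.00987·4.66, giving N* = 668·(1 - 0.199) = 535.
From dH/dt = 0: 0.00479·535 - 0.165 = 0.0382P*, so P* = 2.4/0.0382 = 62.8.

N* ≈ 535, H* ≈ 4.66, P* ≈ 62.8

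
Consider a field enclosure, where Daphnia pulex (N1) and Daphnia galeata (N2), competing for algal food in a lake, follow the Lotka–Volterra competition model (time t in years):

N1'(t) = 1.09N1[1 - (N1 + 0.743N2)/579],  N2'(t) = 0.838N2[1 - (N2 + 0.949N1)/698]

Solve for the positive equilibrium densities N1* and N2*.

N1* ≈ 205, N2* ≈ 504

Setting both brackets to zero gives the nullclines N1 + 0.743N2 = 579 and 0.949N1 + N2 = 698.
Substituting N2 = 698 - 0.949N1 into the first: N1(1 - 0.743·0.949) = 579 - 0.743·698.
So N1* = 60.4/0.295 = 205, and then N2* = 698 - 0.949·205 = 504.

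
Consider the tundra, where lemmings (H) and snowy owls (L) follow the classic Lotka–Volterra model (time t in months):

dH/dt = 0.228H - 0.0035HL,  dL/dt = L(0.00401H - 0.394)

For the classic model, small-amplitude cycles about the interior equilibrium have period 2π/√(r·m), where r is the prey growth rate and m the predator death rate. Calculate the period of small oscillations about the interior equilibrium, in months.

T ≈ 21 months

Here r = 0.228 and m = 0.394, so r·m = 0.0898.
ω = √0.0898 = 0.3 per month, hence T = 2π/ω ≈ 21 months.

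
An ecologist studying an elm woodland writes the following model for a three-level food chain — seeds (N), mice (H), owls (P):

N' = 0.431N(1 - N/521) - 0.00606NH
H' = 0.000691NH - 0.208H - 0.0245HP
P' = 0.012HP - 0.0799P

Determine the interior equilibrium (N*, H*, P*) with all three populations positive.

From dP/dt = 0: 0.012H* = 0.0799, so H* = 6.66.
From dN/dt = 0: 0.431(1 - N*/521) = 0.00606·6.66, giving N* = 521·(1 - 0.0936) = 472.
From dH/dt = 0: 0.000691·472 - 0.208 = 0.0245P*, so P* = 0.118/0.0245 = 4.83.

N* ≈ 472, H* ≈ 6.66, P* ≈ 4.83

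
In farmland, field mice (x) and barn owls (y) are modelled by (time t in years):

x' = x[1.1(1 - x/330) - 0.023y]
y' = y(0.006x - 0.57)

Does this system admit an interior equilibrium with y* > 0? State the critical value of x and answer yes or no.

The predator equation gives dy/dt > 0 only when x > 0.57/0.006 = 95.
Without the predator, x → K = 330. Since 330 > 95, the predator can invade and persist.

Threshold x = 95; K > 95, so yes, the predator persists.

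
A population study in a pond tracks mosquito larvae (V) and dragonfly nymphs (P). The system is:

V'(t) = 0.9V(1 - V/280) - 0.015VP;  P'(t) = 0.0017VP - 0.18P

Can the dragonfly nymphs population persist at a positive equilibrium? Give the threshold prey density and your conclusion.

The predator equation gives dP/dt > 0 only when V > 0.18/0.0017 = 106.
Without the predator, V → K = 280. Since 280 > 106, the predator can invade and persist.

Threshold V = 106; K > 106, so yes, the predator persists.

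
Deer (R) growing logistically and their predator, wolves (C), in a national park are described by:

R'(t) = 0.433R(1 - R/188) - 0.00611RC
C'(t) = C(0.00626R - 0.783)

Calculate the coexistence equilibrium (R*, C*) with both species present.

From dC/dt = 0 with C > 0: 0.00626R* = 0.783, so R* = 125.
Substitute into dR/dt = 0: 0.433(1 - 125/188) = 0.00611C*.
The bracket is 0.335, giving C* = 0.145/0.00611 = 23.7.

R* ≈ 125, C* ≈ 23.7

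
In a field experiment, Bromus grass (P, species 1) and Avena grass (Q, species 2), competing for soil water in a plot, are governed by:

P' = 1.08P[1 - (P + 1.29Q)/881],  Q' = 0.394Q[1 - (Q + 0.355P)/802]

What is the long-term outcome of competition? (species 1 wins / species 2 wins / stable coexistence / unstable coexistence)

Compare the nullcline intercepts: K1/α12 = 881/1.29 = 683 < K2 = 802; K2/α21 = 802/0.355 = 2260 > K1 = 881.
Since the inequalities point opposite ways, species 2 can invade but species 1 cannot.

species 2 excludes species 1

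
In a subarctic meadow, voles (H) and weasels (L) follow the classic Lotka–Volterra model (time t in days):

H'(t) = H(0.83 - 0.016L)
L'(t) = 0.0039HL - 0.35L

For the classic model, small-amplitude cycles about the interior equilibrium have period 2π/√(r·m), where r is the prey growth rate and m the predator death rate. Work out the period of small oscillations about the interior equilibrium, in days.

Here r = 0.83 and m = 0.35, so r·m = 0.29.
ω = √0.29 = 0.539 per day, hence T = 2π/ω ≈ 11.7 days.

T ≈ 11.7 days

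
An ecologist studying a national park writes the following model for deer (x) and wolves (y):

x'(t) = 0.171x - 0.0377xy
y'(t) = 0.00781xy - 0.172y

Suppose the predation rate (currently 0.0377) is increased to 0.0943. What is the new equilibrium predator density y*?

At the interior fixed point, setting dx/dt = 0 with x > 0 fixes y* = (prey growth rate)/(xy coefficient) — independent of the other coefficients.
With the change, y* = 0.171/0.0943 = 1.81; it falls from 4.54.

y* ≈ 1.81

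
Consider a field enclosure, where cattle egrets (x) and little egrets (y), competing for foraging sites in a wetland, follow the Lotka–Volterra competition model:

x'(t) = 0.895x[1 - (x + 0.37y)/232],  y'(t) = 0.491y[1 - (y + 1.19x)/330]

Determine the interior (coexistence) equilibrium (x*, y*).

Setting both brackets to zero gives the nullclines x + 0.37y = 232 and 1.19x + y = 330.
Substituting y = 330 - 1.19x into the first: x(1 - 0.37·1.19) = 232 - 0.37·330.
So x* = 110/0.56 = 196, and then y* = 330 - 1.19·196 = 96.3.

x* ≈ 196, y* ≈ 96.3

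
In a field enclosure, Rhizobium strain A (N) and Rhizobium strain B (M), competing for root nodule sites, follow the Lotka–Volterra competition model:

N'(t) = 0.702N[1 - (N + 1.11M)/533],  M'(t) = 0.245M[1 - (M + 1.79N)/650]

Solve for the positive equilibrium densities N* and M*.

Setting both brackets to zero gives the nullclines N + 1.11M = 533 and 1.79N + M = 650.
Substituting M = 650 - 1.79N into the first: N(1 - 1.11·1.79) = 533 - 1.11·650.
So N* = -189/-0.987 = 191, and then M* = 650 - 1.79·191 = 308.

N* ≈ 191, M* ≈ 308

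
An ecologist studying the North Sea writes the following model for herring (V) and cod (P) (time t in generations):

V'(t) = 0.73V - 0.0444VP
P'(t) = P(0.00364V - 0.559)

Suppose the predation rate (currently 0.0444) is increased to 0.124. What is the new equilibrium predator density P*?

At the interior fixed point, setting dV/dt = 0 with V > 0 fixes P* = (prey growth rate)/(VP coefficient) — independent of the other coefficients.
With the change, P* = 0.73/0.124 = 5.89; it falls from 16.4.

P* ≈ 5.89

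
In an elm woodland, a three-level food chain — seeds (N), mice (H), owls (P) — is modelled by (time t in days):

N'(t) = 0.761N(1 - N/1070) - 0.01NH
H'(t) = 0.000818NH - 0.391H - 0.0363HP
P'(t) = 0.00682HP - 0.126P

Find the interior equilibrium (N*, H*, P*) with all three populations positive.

N* ≈ 810, H* ≈ 18.5, P* ≈ 7.49

From dP/dt = 0: 0.00682H* = 0.126, so H* = 18.5.
From dN/dt = 0: 0.761(1 - N*/1070) = 0.01·18.5, giving N* = 1070·(1 - 0.243) = 810.
From dH/dt = 0: 0.000818·810 - 0.391 = 0.0363P*, so P* = 0.272/0.0363 = 7.49.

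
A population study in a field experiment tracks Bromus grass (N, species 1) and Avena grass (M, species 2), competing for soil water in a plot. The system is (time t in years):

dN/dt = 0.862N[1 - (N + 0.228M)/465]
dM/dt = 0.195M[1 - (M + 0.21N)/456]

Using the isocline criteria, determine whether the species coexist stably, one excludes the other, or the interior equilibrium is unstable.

Compare the nullcline intercepts: K1/α12 = 465/0.228 = 2040 > K2 = 456; K2/α21 = 456/0.21 = 2170 > K1 = 465.
Since both inequalities hold, each species can invade when rare, so the interior equilibrium is stable.

stable coexistence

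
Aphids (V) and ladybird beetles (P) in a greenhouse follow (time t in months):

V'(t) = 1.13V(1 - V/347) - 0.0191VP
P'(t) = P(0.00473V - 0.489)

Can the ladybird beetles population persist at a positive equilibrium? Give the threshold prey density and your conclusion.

The predator equation gives dP/dt > 0 only when V > 0.489/0.00473 = 103.
Without the predator, V → K = 347. Since 347 > 103, the predator can invade and persist.

Threshold V = 103; K > 103, so yes, the predator persists.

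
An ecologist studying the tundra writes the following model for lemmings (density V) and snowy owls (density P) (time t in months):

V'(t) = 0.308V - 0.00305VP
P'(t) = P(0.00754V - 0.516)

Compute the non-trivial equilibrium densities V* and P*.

Set dP/dt = 0 with P > 0: 0.00754V - 0.516 = 0, so V* = 0.516/0.00754 = 68.4.
Set dV/dt = 0 with V > 0: 0.308 - 0.00305P = 0, so P* = 0.308/0.00305 = 101.

V* ≈ 68.4, P* ≈ 101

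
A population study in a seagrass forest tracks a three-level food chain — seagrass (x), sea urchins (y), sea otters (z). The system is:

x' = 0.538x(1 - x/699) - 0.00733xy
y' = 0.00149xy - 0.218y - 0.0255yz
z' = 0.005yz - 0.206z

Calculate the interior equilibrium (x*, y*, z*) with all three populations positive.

x* ≈ 307, y* ≈ 41.2, z* ≈ 9.37

From dz/dt = 0: 0.005y* = 0.206, so y* = 41.2.
From dx/dt = 0: 0.538(1 - x*/699) = 0.00733·41.2, giving x* = 699·(1 - 0.561) = 307.
From dy/dt = 0: 0.00149·307 - 0.218 = 0.0255z*, so z* = 0.239/0.0255 = 9.37.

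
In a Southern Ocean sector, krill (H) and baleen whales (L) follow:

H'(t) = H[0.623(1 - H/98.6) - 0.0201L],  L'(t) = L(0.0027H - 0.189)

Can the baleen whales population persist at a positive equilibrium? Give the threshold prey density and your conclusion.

The predator equation gives dL/dt > 0 only when H > 0.189/0.0027 = 70.
Without the predator, H → K = 98.6. Since 98.6 > 70, the predator can invade and persist.

Threshold H = 70; K > 70, so yes, the predator persists.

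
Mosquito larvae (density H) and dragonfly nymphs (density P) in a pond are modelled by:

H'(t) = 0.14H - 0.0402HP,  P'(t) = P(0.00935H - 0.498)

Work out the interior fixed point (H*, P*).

Set dP/dt = 0 with P > 0: 0.00935H - 0.498 = 0, so H* = 0.498/0.00935 = 53.3.
Set dH/dt = 0 with H > 0: 0.14 - 0.0402P = 0, so P* = 0.14/0.0402 = 3.48.

H* ≈ 53.3, P* ≈ 3.48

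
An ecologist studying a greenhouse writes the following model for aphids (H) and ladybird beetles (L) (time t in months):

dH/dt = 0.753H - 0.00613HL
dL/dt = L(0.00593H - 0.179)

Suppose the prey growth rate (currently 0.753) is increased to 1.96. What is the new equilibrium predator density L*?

L* ≈ 320

At the interior fixed point, setting dH/dt = 0 with H > 0 fixes L* = (prey growth rate)/(HL coefficient) — independent of the other coefficients.
With the change, L* = 1.96/0.00613 = 320; it rises from 123.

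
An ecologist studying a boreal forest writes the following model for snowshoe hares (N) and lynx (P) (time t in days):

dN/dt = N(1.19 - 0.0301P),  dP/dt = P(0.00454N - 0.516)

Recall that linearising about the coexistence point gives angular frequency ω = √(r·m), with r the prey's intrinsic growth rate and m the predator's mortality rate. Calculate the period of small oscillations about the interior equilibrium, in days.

T ≈ 8.02 days

Here r = 1.19 and m = 0.516, so r·m = 0.614.
ω = √0.614 = 0.784 per day, hence T = 2π/ω ≈ 8.02 days.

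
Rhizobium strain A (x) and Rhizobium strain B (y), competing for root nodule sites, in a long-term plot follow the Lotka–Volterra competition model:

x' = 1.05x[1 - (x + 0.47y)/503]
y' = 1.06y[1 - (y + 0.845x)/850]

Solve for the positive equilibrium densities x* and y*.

Setting both brackets to zero gives the nullclines x + 0.47y = 503 and 0.845x + y = 850.
Substituting y = 850 - 0.845x into the first: x(1 - 0.47·0.845) = 503 - 0.47·850.
So x* = 104/0.603 = 172, and then y* = 850 - 0.845·172 = 705.

x* ≈ 172, y* ≈ 705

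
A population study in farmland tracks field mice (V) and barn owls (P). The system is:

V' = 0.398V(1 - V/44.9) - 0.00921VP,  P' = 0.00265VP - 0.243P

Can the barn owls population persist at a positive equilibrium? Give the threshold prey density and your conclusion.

The predator equation gives dP/dt > 0 only when V > 0.243/0.00265 = 91.7.
Without the predator, V → K = 44.9. Since 44.9 < 91.7, the predator cannot invade.

Threshold V = 91.7; K < 91.7, so no, the predator goes extinct.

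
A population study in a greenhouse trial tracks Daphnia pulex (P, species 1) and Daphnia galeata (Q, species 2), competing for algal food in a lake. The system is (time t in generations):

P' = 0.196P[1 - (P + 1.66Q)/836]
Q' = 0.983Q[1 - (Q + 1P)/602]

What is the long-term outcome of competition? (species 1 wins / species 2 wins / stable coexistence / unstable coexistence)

Compare the nullcline intercepts: K1/α12 = 836/1.66 = 504 < K2 = 602; K2/α21 = 602/1 = 602 < K1 = 836.
Since both are reversed, neither can invade when rare; the interior point is a saddle.

unstable coexistence (outcome depends on initial conditions)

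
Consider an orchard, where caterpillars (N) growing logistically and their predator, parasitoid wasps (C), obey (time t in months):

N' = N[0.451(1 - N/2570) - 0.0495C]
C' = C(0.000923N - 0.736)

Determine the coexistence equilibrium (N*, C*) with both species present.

From dC/dt = 0 with C > 0: 0.000923N* = 0.736, so N* = 797.
Substitute into dN/dt = 0: 0.451(1 - 797/2570) = 0.0495C*.
The bracket is 0.69, giving C* = 0.311/0.0495 = 6.28.

N* ≈ 797, C* ≈ 6.28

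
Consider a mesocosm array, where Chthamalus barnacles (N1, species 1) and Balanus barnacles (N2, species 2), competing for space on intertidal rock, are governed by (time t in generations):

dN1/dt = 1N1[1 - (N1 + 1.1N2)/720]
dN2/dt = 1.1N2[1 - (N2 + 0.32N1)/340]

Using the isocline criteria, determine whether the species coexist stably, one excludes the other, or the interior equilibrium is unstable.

Compare the nullcline intercepts: K1/α12 = 720/1.1 = 655 > K2 = 340; K2/α21 = 340/0.32 = 1060 > K1 = 720.
Since both inequalities hold, each species can invade when rare, so the interior equilibrium is stable.

stable coexistence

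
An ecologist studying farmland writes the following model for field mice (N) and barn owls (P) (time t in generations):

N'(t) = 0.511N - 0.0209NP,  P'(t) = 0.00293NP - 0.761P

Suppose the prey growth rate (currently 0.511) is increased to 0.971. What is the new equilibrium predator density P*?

At the interior fixed point, setting dN/dt = 0 with N > 0 fixes P* = (prey growth rate)/(NP coefficient) — independent of the other coefficients.
With the change, P* = 0.971/0.0209 = 46.5; it rises from 24.4.

P* ≈ 46.5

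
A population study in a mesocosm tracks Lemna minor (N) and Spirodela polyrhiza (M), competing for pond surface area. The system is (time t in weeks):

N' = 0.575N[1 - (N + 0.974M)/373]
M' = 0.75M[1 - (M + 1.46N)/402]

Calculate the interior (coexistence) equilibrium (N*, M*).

N* ≈ 43.9, M* ≈ 338

Setting both brackets to zero gives the nullclines N + 0.974M = 373 and 1.46N + M = 402.
Substituting M = 402 - 1.46N into the first: N(1 - 0.974·1.46) = 373 - 0.974·402.
So N* = -18.5/-0.422 = 43.9, and then M* = 402 - 1.46·43.9 = 338.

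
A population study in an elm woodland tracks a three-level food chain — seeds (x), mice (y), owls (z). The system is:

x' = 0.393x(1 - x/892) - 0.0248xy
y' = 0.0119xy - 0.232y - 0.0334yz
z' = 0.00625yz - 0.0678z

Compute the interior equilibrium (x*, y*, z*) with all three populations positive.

x* ≈ 281, y* ≈ 10.8, z* ≈ 93.3

From dz/dt = 0: 0.00625y* = 0.0678, so y* = 10.8.
From dx/dt = 0: 0.393(1 - x*/892) = 0.0248·10.8, giving x* = 892·(1 - 0.685) = 281.
From dy/dt = 0: 0.0119·281 - 0.232 = 0.0334z*, so z* = 3.12/0.0334 = 93.3.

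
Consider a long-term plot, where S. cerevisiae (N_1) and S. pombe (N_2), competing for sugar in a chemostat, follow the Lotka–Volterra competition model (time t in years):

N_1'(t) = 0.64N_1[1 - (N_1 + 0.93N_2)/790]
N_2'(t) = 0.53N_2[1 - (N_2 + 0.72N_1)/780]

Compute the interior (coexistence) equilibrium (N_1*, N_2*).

Setting both brackets to zero gives the nullclines N_1 + 0.93N_2 = 790 and 0.72N_1 + N_2 = 780.
Substituting N_2 = 780 - 0.72N_1 into the first: N_1(1 - 0.93·0.72) = 790 - 0.93·780.
So N_1* = 64.6/0.33 = 196, and then N_2* = 780 - 0.72·196 = 639.

N_1* ≈ 196, N_2* ≈ 639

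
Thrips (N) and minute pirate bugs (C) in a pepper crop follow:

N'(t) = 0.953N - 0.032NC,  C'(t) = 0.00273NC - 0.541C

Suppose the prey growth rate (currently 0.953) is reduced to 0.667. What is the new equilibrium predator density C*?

At the interior fixed point, setting dN/dt = 0 with N > 0 fixes C* = (prey growth rate)/(NC coefficient) — independent of the other coefficients.
With the change, C* = 0.667/0.032 = 20.8; it falls from 29.8.

C* ≈ 20.8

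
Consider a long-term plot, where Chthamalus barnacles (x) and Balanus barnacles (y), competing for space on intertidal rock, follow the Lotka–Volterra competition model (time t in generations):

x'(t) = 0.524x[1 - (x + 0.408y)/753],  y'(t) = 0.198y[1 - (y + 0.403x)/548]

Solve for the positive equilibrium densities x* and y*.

x* ≈ 634, y* ≈ 293

Setting both brackets to zero gives the nullclines x + 0.408y = 753 and 0.403x + y = 548.
Substituting y = 548 - 0.403x into the first: x(1 - 0.408·0.403) = 753 - 0.408·548.
So x* = 529/0.836 = 634, and then y* = 548 - 0.403·634 = 293.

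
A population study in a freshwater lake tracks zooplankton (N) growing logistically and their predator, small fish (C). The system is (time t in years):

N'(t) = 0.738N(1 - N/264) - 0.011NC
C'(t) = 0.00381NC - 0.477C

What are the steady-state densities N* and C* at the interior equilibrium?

From dC/dt = 0 with C > 0: 0.00381N* = 0.477, so N* = 125.
Substitute into dN/dt = 0: 0.738(1 - 125/264) = 0.011C*.
The bracket is 0.526, giving C* = 0.388/0.011 = 35.3.

N* ≈ 125, C* ≈ 35.3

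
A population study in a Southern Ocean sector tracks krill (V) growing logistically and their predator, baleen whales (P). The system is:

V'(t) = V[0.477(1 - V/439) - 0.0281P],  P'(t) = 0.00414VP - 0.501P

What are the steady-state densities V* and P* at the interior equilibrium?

V* ≈ 121, P* ≈ 12.3

From dP/dt = 0 with P > 0: 0.00414V* = 0.501, so V* = 121.
Substitute into dV/dt = 0: 0.477(1 - 121/439) = 0.0281P*.
The bracket is 0.724, giving P* = 0.346/0.0281 = 12.3.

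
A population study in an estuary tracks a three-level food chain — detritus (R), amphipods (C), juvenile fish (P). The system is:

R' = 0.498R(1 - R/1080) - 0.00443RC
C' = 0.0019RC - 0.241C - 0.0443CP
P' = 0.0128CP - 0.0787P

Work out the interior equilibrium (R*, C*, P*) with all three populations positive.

From dP/dt = 0: 0.0128C* = 0.0787, so C* = 6.15.
From dR/dt = 0: 0.498(1 - R*/1080) = 0.00443·6.15, giving R* = 1080·(1 - 0.0547) = 1020.
From dC/dt = 0: 0.0019·1020 - 0.241 = 0.0443P*, so P* = 1.7/0.0443 = 38.3.

R* ≈ 1020, C* ≈ 6.15, P* ≈ 38.3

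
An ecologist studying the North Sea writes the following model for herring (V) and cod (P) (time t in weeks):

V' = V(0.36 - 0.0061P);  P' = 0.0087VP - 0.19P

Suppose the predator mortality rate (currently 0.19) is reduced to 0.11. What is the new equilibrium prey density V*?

At the interior fixed point, setting dP/dt = 0 with P > 0 fixes V* = (predator death rate)/(VP coefficient) — independent of the other coefficients.
With the change, V* = 0.11/0.0087 = 12.6; it falls from 21.8.

V* ≈ 12.6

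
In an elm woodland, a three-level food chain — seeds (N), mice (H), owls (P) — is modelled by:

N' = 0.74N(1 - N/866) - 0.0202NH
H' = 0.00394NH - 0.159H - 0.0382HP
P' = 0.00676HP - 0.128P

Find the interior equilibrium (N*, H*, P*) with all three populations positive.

From dP/dt = 0: 0.00676H* = 0.128, so H* = 18.9.
From dN/dt = 0: 0.74(1 - N*/866) = 0.0202·18.9, giving N* = 866·(1 - 0.517) = 418.
From dH/dt = 0: 0.00394·418 - 0.159 = 0.0382P*, so P* = 1.49/0.0382 = 39.

N* ≈ 418, H* ≈ 18.9, P* ≈ 39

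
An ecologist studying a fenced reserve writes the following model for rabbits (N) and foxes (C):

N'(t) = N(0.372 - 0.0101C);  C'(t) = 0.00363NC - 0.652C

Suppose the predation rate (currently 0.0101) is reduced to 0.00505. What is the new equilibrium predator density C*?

C* ≈ 73.7

At the interior fixed point, setting dN/dt = 0 with N > 0 fixes C* = (prey growth rate)/(NC coefficient) — independent of the other coefficients.
With the change, C* = 0.372/0.00505 = 73.7; it rises from 36.8.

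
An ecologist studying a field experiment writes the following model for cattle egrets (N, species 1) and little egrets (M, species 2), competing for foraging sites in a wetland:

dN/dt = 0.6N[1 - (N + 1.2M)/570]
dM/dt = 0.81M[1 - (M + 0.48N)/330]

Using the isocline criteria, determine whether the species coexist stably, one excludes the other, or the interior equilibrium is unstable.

stable coexistence

Compare the nullcline intercepts: K1/α12 = 570/1.2 = 475 > K2 = 330; K2/α21 = 330/0.48 = 688 > K1 = 570.
Since both inequalities hold, each species can invade when rare, so the interior equilibrium is stable.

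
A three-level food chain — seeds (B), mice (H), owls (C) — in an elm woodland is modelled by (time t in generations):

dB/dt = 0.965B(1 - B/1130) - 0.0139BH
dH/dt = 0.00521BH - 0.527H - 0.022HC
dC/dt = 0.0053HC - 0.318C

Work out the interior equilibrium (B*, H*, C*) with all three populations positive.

B* ≈ 153, H* ≈ 60, C* ≈ 12.4

From dC/dt = 0: 0.0053H* = 0.318, so H* = 60.
From dB/dt = 0: 0.965(1 - B*/1130) = 0.0139·60, giving B* = 1130·(1 - 0.864) = 153.
From dH/dt = 0: 0.00521·153 - 0.527 = 0.022C*, so C* = 0.272/0.022 = 12.4.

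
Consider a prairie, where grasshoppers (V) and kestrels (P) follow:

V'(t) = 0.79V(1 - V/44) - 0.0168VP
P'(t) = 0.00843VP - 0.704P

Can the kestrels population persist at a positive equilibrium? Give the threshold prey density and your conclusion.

Threshold V = 83.5; K < 83.5, so no, the predator goes extinct.

The predator equation gives dP/dt > 0 only when V > 0.704/0.00843 = 83.5.
Without the predator, V → K = 44. Since 44 < 83.5, the predator cannot invade.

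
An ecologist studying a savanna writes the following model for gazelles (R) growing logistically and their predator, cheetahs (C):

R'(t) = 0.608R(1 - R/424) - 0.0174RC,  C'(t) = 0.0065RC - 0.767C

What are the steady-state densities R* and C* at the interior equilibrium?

R* ≈ 118, C* ≈ 25.2

From dC/dt = 0 with C > 0: 0.0065R* = 0.767, so R* = 118.
Substitute into dR/dt = 0: 0.608(1 - 118/424) = 0.0174C*.
The bracket is 0.722, giving C* = 0.439/0.0174 = 25.2.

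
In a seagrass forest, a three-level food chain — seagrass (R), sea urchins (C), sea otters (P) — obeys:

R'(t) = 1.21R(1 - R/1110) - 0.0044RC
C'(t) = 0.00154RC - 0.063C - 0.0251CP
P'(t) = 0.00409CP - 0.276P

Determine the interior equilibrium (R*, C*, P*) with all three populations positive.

From dP/dt = 0: 0.00409C* = 0.276, so C* = 67.5.
From dR/dt = 0: 1.21(1 - R*/1110) = 0.0044·67.5, giving R* = 1110·(1 - 0.245) = 838.
From dC/dt = 0: 0.00154·838 - 0.063 = 0.0251P*, so P* = 1.23/0.0251 = 48.9.

R* ≈ 838, C* ≈ 67.5, P* ≈ 48.9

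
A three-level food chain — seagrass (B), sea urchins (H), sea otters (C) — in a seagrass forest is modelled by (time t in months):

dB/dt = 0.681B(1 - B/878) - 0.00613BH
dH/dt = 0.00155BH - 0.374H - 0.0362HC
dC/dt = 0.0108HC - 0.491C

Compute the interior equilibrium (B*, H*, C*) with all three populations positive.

From dC/dt = 0: 0.0108H* = 0.491, so H* = 45.5.
From dB/dt = 0: 0.681(1 - B*/878) = 0.00613·45.5, giving B* = 878·(1 - 0.409) = 519.
From dH/dt = 0: 0.00155·519 - 0.374 = 0.0362C*, so C* = 0.43/0.0362 = 11.9.

B* ≈ 519, H* ≈ 45.5, C* ≈ 11.9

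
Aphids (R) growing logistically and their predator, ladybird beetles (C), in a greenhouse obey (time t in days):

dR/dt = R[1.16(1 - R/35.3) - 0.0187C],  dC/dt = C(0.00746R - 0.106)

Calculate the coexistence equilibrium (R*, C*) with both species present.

R* ≈ 14.2, C* ≈ 37.1

From dC/dt = 0 with C > 0: 0.00746R* = 0.106, so R* = 14.2.
Substitute into dR/dt = 0: 1.16(1 - 14.2/35.3) = 0.0187C*.
The bracket is 0.597, giving C* = 0.693/0.0187 = 37.1.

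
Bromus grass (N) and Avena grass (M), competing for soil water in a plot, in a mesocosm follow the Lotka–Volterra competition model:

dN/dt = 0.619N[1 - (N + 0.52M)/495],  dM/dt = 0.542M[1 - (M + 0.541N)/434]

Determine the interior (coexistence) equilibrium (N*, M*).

N* ≈ 375, M* ≈ 231

Setting both brackets to zero gives the nullclines N + 0.52M = 495 and 0.541N + M = 434.
Substituting M = 434 - 0.541N into the first: N(1 - 0.52·0.541) = 495 - 0.52·434.
So N* = 269/0.719 = 375, and then M* = 434 - 0.541·375 = 231.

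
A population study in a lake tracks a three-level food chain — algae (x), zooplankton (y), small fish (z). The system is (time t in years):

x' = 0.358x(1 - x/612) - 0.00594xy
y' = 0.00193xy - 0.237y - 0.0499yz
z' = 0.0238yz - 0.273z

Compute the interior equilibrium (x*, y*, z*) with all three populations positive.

x* ≈ 496, y* ≈ 11.5, z* ≈ 14.4

From dz/dt = 0: 0.0238y* = 0.273, so y* = 11.5.
From dx/dt = 0: 0.358(1 - x*/612) = 0.00594·11.5, giving x* = 612·(1 - 0.19) = 496.
From dy/dt = 0: 0.00193·496 - 0.237 = 0.0499z*, so z* = 0.719/0.0499 = 14.4.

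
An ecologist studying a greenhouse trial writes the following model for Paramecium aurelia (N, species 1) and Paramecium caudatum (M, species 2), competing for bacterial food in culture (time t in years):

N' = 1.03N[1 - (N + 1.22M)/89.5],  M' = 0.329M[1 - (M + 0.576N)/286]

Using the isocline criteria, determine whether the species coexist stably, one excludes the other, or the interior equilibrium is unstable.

Compare the nullcline intercepts: K1/α12 = 89.5/1.22 = 73.4 < K2 = 286; K2/α21 = 286/0.576 = 497 > K1 = 89.5.
Since the inequalities point opposite ways, species 2 can invade but species 1 cannot.

species 2 excludes species 1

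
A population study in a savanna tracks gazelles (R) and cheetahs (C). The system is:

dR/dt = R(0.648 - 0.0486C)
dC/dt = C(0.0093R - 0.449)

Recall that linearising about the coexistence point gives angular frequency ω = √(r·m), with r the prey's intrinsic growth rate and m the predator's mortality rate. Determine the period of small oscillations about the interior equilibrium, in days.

Here r = 0.648 and m = 0.449, so r·m = 0.291.
ω = √0.291 = 0.539 per day, hence T = 2π/ω ≈ 11.6 days.

T ≈ 11.6 days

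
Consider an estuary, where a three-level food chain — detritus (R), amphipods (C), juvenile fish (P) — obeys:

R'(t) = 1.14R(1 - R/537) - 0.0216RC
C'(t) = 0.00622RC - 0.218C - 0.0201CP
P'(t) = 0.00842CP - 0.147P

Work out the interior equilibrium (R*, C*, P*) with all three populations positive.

R* ≈ 359, C* ≈ 17.5, P* ≈ 100

From dP/dt = 0: 0.00842C* = 0.147, so C* = 17.5.
From dR/dt = 0: 1.14(1 - R*/537) = 0.0216·17.5, giving R* = 537·(1 - 0.331) = 359.
From dC/dt = 0: 0.00622·359 - 0.218 = 0.0201P*, so P* = 2.02/0.0201 = 100.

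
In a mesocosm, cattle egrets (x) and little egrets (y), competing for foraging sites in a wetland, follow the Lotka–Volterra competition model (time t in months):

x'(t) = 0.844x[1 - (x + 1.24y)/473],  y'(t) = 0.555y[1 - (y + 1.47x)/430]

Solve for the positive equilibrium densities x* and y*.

x* ≈ 73.2, y* ≈ 322

Setting both brackets to zero gives the nullclines x + 1.24y = 473 and 1.47x + y = 430.
Substituting y = 430 - 1.47x into the first: x(1 - 1.24·1.47) = 473 - 1.24·430.
So x* = -60.2/-0.823 = 73.2, and then y* = 430 - 1.47·73.2 = 322.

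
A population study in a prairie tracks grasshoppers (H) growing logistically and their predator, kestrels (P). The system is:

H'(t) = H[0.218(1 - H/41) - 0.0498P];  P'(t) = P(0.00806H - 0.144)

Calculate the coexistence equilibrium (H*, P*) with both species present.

H* ≈ 17.9, P* ≈ 2.47

From dP/dt = 0 with P > 0: 0.00806H* = 0.144, so H* = 17.9.
Substitute into dH/dt = 0: 0.218(1 - 17.9/41) = 0.0498P*.
The bracket is 0.564, giving P* = 0.123/0.0498 = 2.47.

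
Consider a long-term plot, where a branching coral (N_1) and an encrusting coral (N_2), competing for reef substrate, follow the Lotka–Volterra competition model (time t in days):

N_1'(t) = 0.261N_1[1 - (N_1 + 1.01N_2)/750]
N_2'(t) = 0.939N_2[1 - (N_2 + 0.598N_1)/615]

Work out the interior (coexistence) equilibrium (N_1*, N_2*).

Setting both brackets to zero gives the nullclines N_1 + 1.01N_2 = 750 and 0.598N_1 + N_2 = 615.
Substituting N_2 = 615 - 0.598N_1 into the first: N_1(1 - 1.01·0.598) = 750 - 1.01·615.
So N_1* = 129/0.396 = 325, and then N_2* = 615 - 0.598·325 = 420.

N_1* ≈ 325, N_2* ≈ 420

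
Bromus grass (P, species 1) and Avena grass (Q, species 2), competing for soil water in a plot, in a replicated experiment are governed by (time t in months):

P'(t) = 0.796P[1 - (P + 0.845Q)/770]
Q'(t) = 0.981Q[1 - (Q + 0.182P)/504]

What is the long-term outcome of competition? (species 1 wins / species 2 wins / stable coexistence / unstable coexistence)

stable coexistence

Compare the nullcline intercepts: K1/α12 = 770/0.845 = 911 > K2 = 504; K2/α21 = 504/0.182 = 2770 > K1 = 770.
Since both inequalities hold, each species can invade when rare, so the interior equilibrium is stable.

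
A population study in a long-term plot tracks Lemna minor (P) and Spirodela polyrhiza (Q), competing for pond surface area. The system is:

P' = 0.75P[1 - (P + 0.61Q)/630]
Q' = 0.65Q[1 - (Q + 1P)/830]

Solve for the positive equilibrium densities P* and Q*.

Setting both brackets to zero gives the nullclines P + 0.61Q = 630 and 1P + Q = 830.
Substituting Q = 830 - 1P into the first: P(1 - 0.61·1) = 630 - 0.61·830.
So P* = 124/0.39 = 317, and then Q* = 830 - 1·317 = 513.

P* ≈ 317, Q* ≈ 513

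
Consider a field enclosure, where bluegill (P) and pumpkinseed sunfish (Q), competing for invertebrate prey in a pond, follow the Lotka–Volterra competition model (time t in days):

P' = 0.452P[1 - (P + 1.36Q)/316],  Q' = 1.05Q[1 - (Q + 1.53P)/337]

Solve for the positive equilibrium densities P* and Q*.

Setting both brackets to zero gives the nullclines P + 1.36Q = 316 and 1.53P + Q = 337.
Substituting Q = 337 - 1.53P into the first: P(1 - 1.36·1.53) = 316 - 1.36·337.
So P* = -142/-1.08 = 132, and then Q* = 337 - 1.53·132 = 136.

P* ≈ 132, Q* ≈ 136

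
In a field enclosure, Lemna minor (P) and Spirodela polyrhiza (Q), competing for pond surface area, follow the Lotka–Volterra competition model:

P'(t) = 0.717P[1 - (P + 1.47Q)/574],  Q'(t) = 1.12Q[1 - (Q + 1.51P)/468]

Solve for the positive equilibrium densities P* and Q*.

Setting both brackets to zero gives the nullclines P + 1.47Q = 574 and 1.51P + Q = 468.
Substituting Q = 468 - 1.51P into the first: P(1 - 1.47·1.51) = 574 - 1.47·468.
So P* = -114/-1.22 = 93.4, and then Q* = 468 - 1.51·93.4 = 327.

P* ≈ 93.4, Q* ≈ 327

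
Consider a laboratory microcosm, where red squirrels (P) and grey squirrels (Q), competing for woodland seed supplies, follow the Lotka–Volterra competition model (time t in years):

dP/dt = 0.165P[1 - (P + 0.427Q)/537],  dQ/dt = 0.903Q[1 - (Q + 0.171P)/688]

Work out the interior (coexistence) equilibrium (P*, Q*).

P* ≈ 262, Q* ≈ 643

Setting both brackets to zero gives the nullclines P + 0.427Q = 537 and 0.171P + Q = 688.
Substituting Q = 688 - 0.171P into the first: P(1 - 0.427·0.171) = 537 - 0.427·688.
So P* = 243/0.927 = 262, and then Q* = 688 - 0.171·262 = 643.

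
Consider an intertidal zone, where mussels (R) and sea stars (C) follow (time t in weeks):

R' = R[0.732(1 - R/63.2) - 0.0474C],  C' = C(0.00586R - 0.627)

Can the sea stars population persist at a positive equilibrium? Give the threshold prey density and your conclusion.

Threshold R = 107; K < 107, so no, the predator goes extinct.

The predator equation gives dC/dt > 0 only when R > 0.627/0.00586 = 107.
Without the predator, R → K = 63.2. Since 63.2 < 107, the predator cannot invade.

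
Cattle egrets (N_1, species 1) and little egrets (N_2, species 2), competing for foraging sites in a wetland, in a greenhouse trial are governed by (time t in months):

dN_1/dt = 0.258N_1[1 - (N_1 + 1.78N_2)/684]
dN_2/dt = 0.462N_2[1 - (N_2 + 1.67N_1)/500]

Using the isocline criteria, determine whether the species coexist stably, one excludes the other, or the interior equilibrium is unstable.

Compare the nullcline intercepts: K1/α12 = 684/1.78 = 384 < K2 = 500; K2/α21 = 500/1.67 = 299 < K1 = 684.
Since both are reversed, neither can invade when rare; the interior point is a saddle.

unstable coexistence (outcome depends on initial conditions)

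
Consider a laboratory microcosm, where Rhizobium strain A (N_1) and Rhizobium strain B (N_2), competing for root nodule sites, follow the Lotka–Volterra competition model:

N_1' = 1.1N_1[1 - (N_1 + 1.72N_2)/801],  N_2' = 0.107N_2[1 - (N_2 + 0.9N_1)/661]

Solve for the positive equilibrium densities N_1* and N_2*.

N_1* ≈ 613, N_2* ≈ 109

Setting both brackets to zero gives the nullclines N_1 + 1.72N_2 = 801 and 0.9N_1 + N_2 = 661.
Substituting N_2 = 661 - 0.9N_1 into the first: N_1(1 - 1.72·0.9) = 801 - 1.72·661.
So N_1* = -336/-0.548 = 613, and then N_2* = 661 - 0.9·613 = 109.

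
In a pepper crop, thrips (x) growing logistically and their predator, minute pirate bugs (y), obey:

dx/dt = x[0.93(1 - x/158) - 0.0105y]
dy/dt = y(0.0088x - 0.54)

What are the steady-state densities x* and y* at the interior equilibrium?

x* ≈ 61.4, y* ≈ 54.2

From dy/dt = 0 with y > 0: 0.0088x* = 0.54, so x* = 61.4.
Substitute into dx/dt = 0: 0.93(1 - 61.4/158) = 0.0105y*.
The bracket is 0.612, giving y* = 0.569/0.0105 = 54.2.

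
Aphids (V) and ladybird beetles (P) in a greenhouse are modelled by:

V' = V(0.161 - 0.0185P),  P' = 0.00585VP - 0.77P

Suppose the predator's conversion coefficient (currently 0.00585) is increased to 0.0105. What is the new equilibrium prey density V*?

V* ≈ 73.3

At the interior fixed point, setting dP/dt = 0 with P > 0 fixes V* = (predator death rate)/(VP coefficient) — independent of the other coefficients.
With the change, V* = 0.77/0.0105 = 73.3; it falls from 132.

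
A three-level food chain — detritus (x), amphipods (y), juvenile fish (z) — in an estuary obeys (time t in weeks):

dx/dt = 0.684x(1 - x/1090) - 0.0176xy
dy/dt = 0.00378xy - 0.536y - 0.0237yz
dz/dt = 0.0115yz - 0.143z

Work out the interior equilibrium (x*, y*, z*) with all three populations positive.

From dz/dt = 0: 0.0115y* = 0.143, so y* = 12.4.
From dx/dt = 0: 0.684(1 - x*/1090) = 0.0176·12.4, giving x* = 1090·(1 - 0.32) = 741.
From dy/dt = 0: 0.00378·741 - 0.536 = 0.0237z*, so z* = 2.27/0.0237 = 95.6.

x* ≈ 741, y* ≈ 12.4, z* ≈ 95.6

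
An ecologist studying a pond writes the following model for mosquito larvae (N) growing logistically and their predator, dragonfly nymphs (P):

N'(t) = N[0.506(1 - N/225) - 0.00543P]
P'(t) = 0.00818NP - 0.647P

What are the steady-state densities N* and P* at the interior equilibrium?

From dP/dt = 0 with P > 0: 0.00818N* = 0.647, so N* = 79.1.
Substitute into dN/dt = 0: 0.506(1 - 79.1/225) = 0.00543P*.
The bracket is 0.648, giving P* = 0.328/0.00543 = 60.4.

N* ≈ 79.1, P* ≈ 60.4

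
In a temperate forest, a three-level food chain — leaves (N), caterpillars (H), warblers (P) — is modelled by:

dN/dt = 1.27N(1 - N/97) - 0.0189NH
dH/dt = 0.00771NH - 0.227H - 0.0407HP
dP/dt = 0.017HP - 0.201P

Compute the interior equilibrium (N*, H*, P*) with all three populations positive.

From dP/dt = 0: 0.017H* = 0.201, so H* = 11.8.
From dN/dt = 0: 1.27(1 - N*/97) = 0.0189·11.8, giving N* = 97·(1 - 0.176) = 79.9.
From dH/dt = 0: 0.00771·79.9 - 0.227 = 0.0407P*, so P* = 0.389/0.0407 = 9.56.

N* ≈ 79.9, H* ≈ 11.8, P* ≈ 9.56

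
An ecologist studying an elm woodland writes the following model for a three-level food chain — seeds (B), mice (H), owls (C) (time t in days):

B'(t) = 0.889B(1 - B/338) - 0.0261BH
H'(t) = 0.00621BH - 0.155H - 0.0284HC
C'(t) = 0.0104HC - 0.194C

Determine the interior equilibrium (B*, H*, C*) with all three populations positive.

From dC/dt = 0: 0.0104H* = 0.194, so H* = 18.7.
From dB/dt = 0: 0.889(1 - B*/338) = 0.0261·18.7, giving B* = 338·(1 - 0.548) = 153.
From dH/dt = 0: 0.00621·153 - 0.155 = 0.0284C*, so C* = 0.794/0.0284 = 28.

B* ≈ 153, H* ≈ 18.7, C* ≈ 28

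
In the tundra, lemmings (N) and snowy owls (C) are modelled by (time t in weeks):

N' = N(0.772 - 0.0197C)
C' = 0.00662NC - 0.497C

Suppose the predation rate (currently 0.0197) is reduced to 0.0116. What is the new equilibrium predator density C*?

C* ≈ 66.6

At the interior fixed point, setting dN/dt = 0 with N > 0 fixes C* = (prey growth rate)/(NC coefficient) — independent of the other coefficients.
With the change, C* = 0.772/0.0116 = 66.6; it rises from 39.2.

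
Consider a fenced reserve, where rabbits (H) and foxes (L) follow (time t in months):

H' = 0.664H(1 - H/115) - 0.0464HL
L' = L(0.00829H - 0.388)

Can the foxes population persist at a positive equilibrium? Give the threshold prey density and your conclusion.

The predator equation gives dL/dt > 0 only when H > 0.388/0.00829 = 46.8.
Without the predator, H → K = 115. Since 115 > 46.8, the predator can invade and persist.

Threshold H = 46.8; K > 46.8, so yes, the predator persists.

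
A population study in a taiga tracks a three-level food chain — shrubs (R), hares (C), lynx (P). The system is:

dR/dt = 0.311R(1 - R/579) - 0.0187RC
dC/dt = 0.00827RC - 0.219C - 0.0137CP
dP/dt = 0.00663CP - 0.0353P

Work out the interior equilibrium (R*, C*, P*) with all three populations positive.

From dP/dt = 0: 0.00663C* = 0.0353, so C* = 5.32.
From dR/dt = 0: 0.311(1 - R*/579) = 0.0187·5.32, giving R* = 579·(1 - 0.32) = 394.
From dC/dt = 0: 0.00827·394 - 0.219 = 0.0137P*, so P* = 3.04/0.0137 = 222.

R* ≈ 394, C* ≈ 5.32, P* ≈ 222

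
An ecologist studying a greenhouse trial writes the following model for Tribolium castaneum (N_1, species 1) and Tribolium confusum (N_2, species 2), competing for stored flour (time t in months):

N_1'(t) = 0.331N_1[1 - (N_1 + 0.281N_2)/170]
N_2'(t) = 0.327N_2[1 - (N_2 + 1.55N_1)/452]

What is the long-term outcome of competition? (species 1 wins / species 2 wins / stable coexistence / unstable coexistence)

Compare the nullcline intercepts: K1/α12 = 170/0.281 = 605 > K2 = 452; K2/α21 = 452/1.55 = 292 > K1 = 170.
Since both inequalities hold, each species can invade when rare, so the interior equilibrium is stable.

stable coexistence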